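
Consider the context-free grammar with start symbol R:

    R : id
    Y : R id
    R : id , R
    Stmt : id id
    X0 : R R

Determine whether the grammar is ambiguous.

Only R is reachable from R; ignoring the rest: Right-recursive list with a separator: after each atom, whether the separator follows determines the rule. One parse per string.

Unambiguous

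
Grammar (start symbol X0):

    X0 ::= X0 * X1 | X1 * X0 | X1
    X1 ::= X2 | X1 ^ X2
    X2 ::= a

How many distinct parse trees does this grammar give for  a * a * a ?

4

Parse trees for a * a * a:
  [X0 [X0 [X0 [X1 [X2 a]]] * [X1 [X2 a]]] * [X1 [X2 a]]]
  [X0 [X0 [X1 [X2 a]] * [X0 [X1 [X2 a]]]] * [X1 [X2 a]]]
  [X0 [X1 [X2 a]] * [X0 [X0 [X1 [X2 a]]] * [X1 [X2 a]]]]
  [X0 [X1 [X2 a]] * [X0 [X1 [X2 a]] * [X0 [X1 [X2 a]]]]]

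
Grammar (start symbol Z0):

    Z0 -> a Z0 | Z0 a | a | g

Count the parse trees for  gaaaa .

1

Parse trees for gaaaa:
  [Z0 [Z0 [Z0 [Z0 [Z0 g] a] a] a] a]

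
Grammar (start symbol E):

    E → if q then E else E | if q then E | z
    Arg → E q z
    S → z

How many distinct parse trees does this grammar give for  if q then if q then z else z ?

Parse trees for if q then if q then z else z:
  [E if q then [E if q then [E z]] else [E z]]
  [E if q then [E if q then [E z] else [E z]]]

2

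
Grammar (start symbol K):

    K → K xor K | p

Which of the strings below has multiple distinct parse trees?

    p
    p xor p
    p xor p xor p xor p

p: 1 tree
p xor p: 1 tree
p xor p xor p xor p: 5 trees

p xor p xor p xor p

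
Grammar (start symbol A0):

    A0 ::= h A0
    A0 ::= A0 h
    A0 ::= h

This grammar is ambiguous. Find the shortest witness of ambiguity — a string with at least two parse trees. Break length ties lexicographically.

h h

length 1: no string has ≥2 trees
length 2: h h has 2 parse trees

Two derivations of h h:
  A0 ⇒ h A0 ⇒ h h
  A0 ⇒ A0 h ⇒ h h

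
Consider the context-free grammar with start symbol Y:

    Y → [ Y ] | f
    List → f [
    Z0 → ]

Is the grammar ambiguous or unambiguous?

(List, Z0 are unreachable from Y, so their rules don't affect L(Y).) Each string is a nest of matched brackets around a single atom. An opening bracket forces the recursive rule; an atom forces the base rule.

Unambiguous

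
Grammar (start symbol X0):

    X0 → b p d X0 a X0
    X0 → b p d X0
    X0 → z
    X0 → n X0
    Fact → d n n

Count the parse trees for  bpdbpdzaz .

Parse trees for bpdbpdzaz:
  [X0 b p d [X0 b p d [X0 z]] a [X0 z]]
  [X0 b p d [X0 b p d [X0 z] a [X0 z]]]

2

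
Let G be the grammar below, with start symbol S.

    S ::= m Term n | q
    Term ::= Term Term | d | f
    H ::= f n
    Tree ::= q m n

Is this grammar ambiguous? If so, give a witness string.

Witness: m d d d n

Derivation 1: S ⇒ m Term n ⇒ m Term Term n ⇒ m Term Term Term n ⇒ m d Term Term n ⇒ m d d Term n ⇒ m d d d n
Derivation 2: S ⇒ m Term n ⇒ m Term Term n ⇒ m d Term n ⇒ m d Term Term n ⇒ m d d Term n ⇒ m d d d n

Two distinct leftmost derivations for the same string.

Ambiguous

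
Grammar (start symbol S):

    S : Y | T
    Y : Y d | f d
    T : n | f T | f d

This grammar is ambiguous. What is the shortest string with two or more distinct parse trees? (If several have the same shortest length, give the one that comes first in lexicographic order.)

length 1: no string has ≥2 trees
length 2: f d has 2 parse trees

Two derivations of f d:
  S ⇒ Y ⇒ f d
  S ⇒ T ⇒ f d

f d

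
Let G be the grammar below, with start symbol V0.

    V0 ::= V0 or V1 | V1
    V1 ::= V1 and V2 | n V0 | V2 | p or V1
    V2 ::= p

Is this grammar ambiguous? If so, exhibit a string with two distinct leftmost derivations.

Witness: p or p

Derivation 1: V0 ⇒ V0 or V1 ⇒ V1 or V1 ⇒ V2 or V1 ⇒ p or V1 ⇒ p or V2 ⇒ p or p
Derivation 2: V0 ⇒ V1 ⇒ p or V1 ⇒ p or V2 ⇒ p or p

Two distinct leftmost derivations for the same string.

Ambiguous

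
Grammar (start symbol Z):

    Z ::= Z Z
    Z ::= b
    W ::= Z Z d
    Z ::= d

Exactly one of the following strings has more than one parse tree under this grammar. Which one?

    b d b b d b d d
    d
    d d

b d b b d b d d

b d b b d b d d: 429 trees
d: 1 tree
d d: 1 tree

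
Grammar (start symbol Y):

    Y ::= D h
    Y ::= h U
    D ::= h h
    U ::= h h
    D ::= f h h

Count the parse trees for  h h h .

Parse trees for h h h:
  [Y [D h h] h]
  [Y h [U h h]]

2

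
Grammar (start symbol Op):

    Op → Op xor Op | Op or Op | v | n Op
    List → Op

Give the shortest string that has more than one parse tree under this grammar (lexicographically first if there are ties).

length 1: no string has ≥2 trees
length 2: no string has ≥2 trees
length 3: no string has ≥2 trees
length 4: n v or v has 2 parse trees

Two derivations of n v or v:
  Op ⇒ Op or Op ⇒ n Op or Op ⇒ n v or Op ⇒ n v or v
  Op ⇒ n Op ⇒ n Op or Op ⇒ n v or Op ⇒ n v or v

n v or v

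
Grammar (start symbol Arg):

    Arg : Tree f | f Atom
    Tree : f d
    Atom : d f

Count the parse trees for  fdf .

Parse trees for fdf:
  [Arg [Tree f d] f]
  [Arg f [Atom d f]]

2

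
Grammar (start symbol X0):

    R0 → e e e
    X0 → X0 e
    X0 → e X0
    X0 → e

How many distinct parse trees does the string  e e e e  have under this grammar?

Parse trees for e e e e:
  [X0 [X0 [X0 [X0 e] e] e] e]
  [X0 [X0 [X0 e [X0 e]] e] e]
  [X0 [X0 e [X0 [X0 e] e]] e]
  [X0 [X0 e [X0 e [X0 e]]] e]
  [X0 e [X0 [X0 [X0 e] e] e]]
  [X0 e [X0 [X0 e [X0 e]] e]]
  [X0 e [X0 e [X0 [X0 e] e]]]
  [X0 e [X0 e [X0 e [X0 e]]]]

8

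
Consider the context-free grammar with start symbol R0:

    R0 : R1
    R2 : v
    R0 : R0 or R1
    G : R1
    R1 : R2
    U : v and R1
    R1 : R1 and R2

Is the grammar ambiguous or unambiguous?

Unambiguous

Only R0, R1, R2 are reachable from R0; ignoring the rest: R0 → R0 or R1 | R1  ;  R1 → R1 and R2 | R2  — a left-associative chain with R2 at the bottom. Each string factors uniquely by precedence.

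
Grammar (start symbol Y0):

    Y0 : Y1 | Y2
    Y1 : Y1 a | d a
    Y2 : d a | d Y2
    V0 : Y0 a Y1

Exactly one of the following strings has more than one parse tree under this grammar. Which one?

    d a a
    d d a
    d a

d a

d a a: 1 tree
d d a: 1 tree
d a: 2 trees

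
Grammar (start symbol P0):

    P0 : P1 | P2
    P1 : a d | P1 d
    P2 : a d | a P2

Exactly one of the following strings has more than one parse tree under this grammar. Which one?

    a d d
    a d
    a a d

a d

a d d: 1 tree
a d: 2 trees
a a d: 1 tree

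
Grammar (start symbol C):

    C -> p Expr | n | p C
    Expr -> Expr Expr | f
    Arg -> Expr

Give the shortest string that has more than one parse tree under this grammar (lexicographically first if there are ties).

length 1: no string has ≥2 trees
length 2: no string has ≥2 trees
length 3: no string has ≥2 trees
length 4: p f f f has 2 parse trees

Two derivations of p f f f:
  C ⇒ p Expr ⇒ p Expr Expr ⇒ p Expr Expr Expr ⇒ p f Expr Expr ⇒ p f f Expr ⇒ p f f f
  C ⇒ p Expr ⇒ p Expr Expr ⇒ p f Expr ⇒ p f Expr Expr ⇒ p f f Expr ⇒ p f f f

p f f f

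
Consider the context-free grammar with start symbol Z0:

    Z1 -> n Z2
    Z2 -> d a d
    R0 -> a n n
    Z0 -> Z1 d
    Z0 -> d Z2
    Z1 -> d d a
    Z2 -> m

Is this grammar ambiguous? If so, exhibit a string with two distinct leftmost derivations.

Witness: d d a d

Derivation 1: Z0 ⇒ Z1 d ⇒ d d a d
Derivation 2: Z0 ⇒ d Z2 ⇒ d d a d

Two distinct leftmost derivations for the same string.

Ambiguous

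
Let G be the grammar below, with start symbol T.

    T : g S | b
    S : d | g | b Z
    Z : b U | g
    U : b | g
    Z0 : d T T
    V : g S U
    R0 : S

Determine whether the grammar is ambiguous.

Unambiguous

Only T, S, Z, U are reachable from T; ignoring the rest: The reachable rules are right-linear with at most one rule per (nonterminal, next-terminal) pair. Each input token forces the next rule, so parsing is deterministic.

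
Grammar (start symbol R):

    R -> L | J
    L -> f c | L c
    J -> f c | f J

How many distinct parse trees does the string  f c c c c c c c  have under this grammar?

Parse trees for f c c c c c c c:
  [R [L [L [L [L [L [L [L f c] c] c] c] c] c] c]]

1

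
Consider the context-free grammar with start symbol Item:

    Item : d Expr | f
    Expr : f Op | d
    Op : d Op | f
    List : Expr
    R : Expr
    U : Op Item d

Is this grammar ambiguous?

Only Item, Expr, Op are reachable from Item; ignoring the rest: Each reachable nonterminal has at most one production per leading terminal, and all productions are right-linear; the derivation is determined token-by-token.

Unambiguous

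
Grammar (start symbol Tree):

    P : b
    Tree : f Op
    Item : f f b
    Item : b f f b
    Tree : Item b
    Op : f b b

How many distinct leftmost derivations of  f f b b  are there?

Parse trees for f f b b:
  [Tree f [Op f b b]]
  [Tree [Item f f b] b]

2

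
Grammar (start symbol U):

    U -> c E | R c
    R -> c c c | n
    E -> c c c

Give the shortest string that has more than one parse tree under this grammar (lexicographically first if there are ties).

c c c c

length 2: no string has ≥2 trees
length 4: c c c c has 2 parse trees

Two derivations of c c c c:
  U ⇒ c E ⇒ c c c c
  U ⇒ R c ⇒ c c c c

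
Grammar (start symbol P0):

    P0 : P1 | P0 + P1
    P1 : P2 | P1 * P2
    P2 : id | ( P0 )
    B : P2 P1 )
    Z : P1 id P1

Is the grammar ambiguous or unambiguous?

Unambiguous

(B, Z are unreachable from P0, so their rules don't affect L(P0).) P0 → P0 + P1 | P1  ;  P1 → P1 * P2 | P2  — a left-associative chain with P2 at the bottom. Each string factors uniquely by precedence.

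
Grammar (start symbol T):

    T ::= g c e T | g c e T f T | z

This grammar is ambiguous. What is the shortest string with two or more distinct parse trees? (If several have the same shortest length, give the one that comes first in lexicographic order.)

length 1: no string has ≥2 trees
length 4: no string has ≥2 trees
length 6: no string has ≥2 trees
length 7: no string has ≥2 trees
length 9: g c e g c e z f z has 2 parse trees

Two derivations of g c e g c e z f z:
  T ⇒ g c e T ⇒ g c e g c e T f T ⇒ g c e g c e z f T ⇒ g c e g c e z f z
  T ⇒ g c e T f T ⇒ g c e g c e T f T ⇒ g c e g c e z f T ⇒ g c e g c e z f z

g c e g c e z f z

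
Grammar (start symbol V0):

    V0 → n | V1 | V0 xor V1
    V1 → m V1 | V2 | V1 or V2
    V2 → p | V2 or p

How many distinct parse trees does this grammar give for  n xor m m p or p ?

4

Parse trees for n xor m m p or p:
  [V0 [V0 n] xor [V1 m [V1 m [V1 [V2 [V2 p] or p]]]]]
  [V0 [V0 n] xor [V1 m [V1 m [V1 [V1 [V2 p]] or [V2 p]]]]]
  [V0 [V0 n] xor [V1 m [V1 [V1 m [V1 [V2 p]]] or [V2 p]]]]
  [V0 [V0 n] xor [V1 [V1 m [V1 m [V1 [V2 p]]]] or [V2 p]]]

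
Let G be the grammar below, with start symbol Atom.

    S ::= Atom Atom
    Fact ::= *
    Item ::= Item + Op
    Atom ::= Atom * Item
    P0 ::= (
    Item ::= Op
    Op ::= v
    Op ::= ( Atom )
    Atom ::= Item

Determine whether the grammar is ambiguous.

(S, Fact, P0 are unreachable from Atom, so their rules don't affect L(Atom).) This is a standard precedence ladder (Atom over Item over Op), with each level left-recursive on its own operator ('*' at Atom, '+' at Item). That structure is LR(1), hence unambiguous.

Unambiguous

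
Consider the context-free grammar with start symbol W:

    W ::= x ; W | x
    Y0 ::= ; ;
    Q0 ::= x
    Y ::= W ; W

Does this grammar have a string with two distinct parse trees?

Only W is reachable from W; ignoring the rest: The reachable grammar is A → atom sep A | atom. Each atom is followed by either the separator (recurse) or end-of-string (stop) — no choice point.

Unambiguous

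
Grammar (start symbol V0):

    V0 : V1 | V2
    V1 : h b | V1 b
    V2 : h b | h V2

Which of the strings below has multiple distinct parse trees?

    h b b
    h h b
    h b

h b

h b b: 1 tree
h h b: 1 tree
h b: 2 trees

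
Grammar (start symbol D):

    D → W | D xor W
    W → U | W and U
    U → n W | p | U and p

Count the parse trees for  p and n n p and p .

Parse trees for p and n n p and p:
  [D [W [W [U p]] and [U n [W [U n [W [U [U p] and p]]]]]]]
  [D [W [W [U p]] and [U n [W [U n [W [W [U p]] and [U p]]]]]]]
  [D [W [W [U p]] and [U n [W [U [U n [W [U p]]] and p]]]]]
  [D [W [W [U p]] and [U n [W [W [U n [W [U p]]]] and [U p]]]]]
  [D [W [W [U p]] and [U [U n [W [U n [W [U p]]]]] and p]]]
  [D [W [W [W [U p]] and [U n [W [U n [W [U p]]]]]] and [U p]]]

6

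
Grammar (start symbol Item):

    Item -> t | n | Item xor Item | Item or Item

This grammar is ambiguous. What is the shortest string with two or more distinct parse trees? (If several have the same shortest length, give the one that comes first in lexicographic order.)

length 1: no string has ≥2 trees
length 3: no string has ≥2 trees
length 5: n or n or n has 2 parse trees

Two derivations of n or n or n:
  Item ⇒ Item or Item ⇒ n or Item ⇒ n or Item or Item ⇒ n or n or Item ⇒ n or n or n
  Item ⇒ Item or Item ⇒ Item or Item or Item ⇒ n or Item or Item ⇒ n or n or Item ⇒ n or n or n

n or n or n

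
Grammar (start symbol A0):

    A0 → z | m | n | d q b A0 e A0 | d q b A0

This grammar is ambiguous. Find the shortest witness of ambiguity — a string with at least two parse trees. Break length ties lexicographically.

length 1: no string has ≥2 trees
length 4: no string has ≥2 trees
length 6: no string has ≥2 trees
length 7: no string has ≥2 trees
length 9: d q b d q b m e m has 2 parse trees

Two derivations of d q b d q b m e m:
  A0 ⇒ d q b A0 e A0 ⇒ d q b d q b A0 e A0 ⇒ d q b d q b m e A0 ⇒ d q b d q b m e m
  A0 ⇒ d q b A0 ⇒ d q b d q b A0 e A0 ⇒ d q b d q b m e A0 ⇒ d q b d q b m e m

d q b d q b m e m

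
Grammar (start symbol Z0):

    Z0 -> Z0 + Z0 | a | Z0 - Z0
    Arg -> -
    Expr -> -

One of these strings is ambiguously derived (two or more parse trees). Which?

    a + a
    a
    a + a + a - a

a + a: 1 tree
a: 1 tree
a + a + a - a: 5 trees

a + a + a - a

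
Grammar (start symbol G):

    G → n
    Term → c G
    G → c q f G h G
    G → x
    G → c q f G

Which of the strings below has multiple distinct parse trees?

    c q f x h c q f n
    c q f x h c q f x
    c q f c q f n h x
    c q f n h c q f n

c q f c q f n h x

c q f x h c q f n: 1 tree
c q f x h c q f x: 1 tree
c q f c q f n h x: 2 trees
c q f n h c q f n: 1 tree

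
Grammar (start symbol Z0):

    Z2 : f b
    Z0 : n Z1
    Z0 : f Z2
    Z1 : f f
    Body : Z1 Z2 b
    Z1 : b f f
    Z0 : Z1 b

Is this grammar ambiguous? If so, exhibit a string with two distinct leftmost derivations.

Witness: f f b

Derivation 1: Z0 ⇒ f Z2 ⇒ f f b
Derivation 2: Z0 ⇒ Z1 b ⇒ f f b

Two distinct leftmost derivations for the same string.

Ambiguous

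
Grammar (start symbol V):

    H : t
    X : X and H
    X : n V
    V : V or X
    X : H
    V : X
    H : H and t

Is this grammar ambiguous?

Ambiguous

Witness: t and t

Derivation 1: V ⇒ X ⇒ X and H ⇒ H and H ⇒ t and H ⇒ t and t
Derivation 2: V ⇒ X ⇒ H ⇒ H and t ⇒ t and t

Two distinct leftmost derivations for the same string.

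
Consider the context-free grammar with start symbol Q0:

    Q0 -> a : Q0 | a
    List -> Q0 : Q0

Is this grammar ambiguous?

Only Q0 is reachable from Q0; ignoring the rest: Right-recursive list with a separator: after each atom, whether the separator follows determines the rule. One parse per string.

Unambiguous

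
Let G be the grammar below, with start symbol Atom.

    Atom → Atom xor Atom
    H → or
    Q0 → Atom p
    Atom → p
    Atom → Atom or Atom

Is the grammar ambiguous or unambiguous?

Ambiguous

Witness: p or p or p

Derivation 1: Atom ⇒ Atom or Atom ⇒ p or Atom ⇒ p or Atom or Atom ⇒ p or p or Atom ⇒ p or p or p
Derivation 2: Atom ⇒ Atom or Atom ⇒ Atom or Atom or Atom ⇒ p or Atom or Atom ⇒ p or p or Atom ⇒ p or p or p

Two distinct leftmost derivations for the same string.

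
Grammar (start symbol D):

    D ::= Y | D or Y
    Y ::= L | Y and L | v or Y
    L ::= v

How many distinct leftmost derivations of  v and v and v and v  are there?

Parse trees for v and v and v and v:
  [D [Y [Y [Y [Y [L v]] and [L v]] and [L v]] and [L v]]]

1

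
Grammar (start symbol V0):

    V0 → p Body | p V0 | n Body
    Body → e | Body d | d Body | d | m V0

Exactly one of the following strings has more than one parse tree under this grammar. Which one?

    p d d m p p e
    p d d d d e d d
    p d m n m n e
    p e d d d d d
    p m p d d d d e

p d d d d e d d

p d d m p p e: 1 tree
p d d d d e d d: 15 trees
p d m n m n e: 1 tree
p e d d d d d: 1 tree
p m p d d d d e: 1 tree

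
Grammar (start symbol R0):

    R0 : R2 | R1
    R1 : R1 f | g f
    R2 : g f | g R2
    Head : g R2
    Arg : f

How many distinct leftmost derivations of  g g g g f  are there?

Parse trees for g g g g f:
  [R0 [R2 g [R2 g [R2 g [R2 g f]]]]]

1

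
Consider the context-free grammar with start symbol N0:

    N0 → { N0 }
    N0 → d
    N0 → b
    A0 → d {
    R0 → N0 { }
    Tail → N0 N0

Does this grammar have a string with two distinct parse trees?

Unambiguous

(A0, Tail, R0 are unreachable from N0, so their rules don't affect L(N0).) Each string is a nest of matched brackets around a single atom. An opening bracket forces the recursive rule; an atom forces the base rule.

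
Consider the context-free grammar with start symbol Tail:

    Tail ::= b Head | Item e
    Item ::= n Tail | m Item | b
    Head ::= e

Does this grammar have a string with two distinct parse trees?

Ambiguous

Witness: b e

Derivation 1: Tail ⇒ b Head ⇒ b e
Derivation 2: Tail ⇒ Item e ⇒ b e

Two distinct leftmost derivations for the same string.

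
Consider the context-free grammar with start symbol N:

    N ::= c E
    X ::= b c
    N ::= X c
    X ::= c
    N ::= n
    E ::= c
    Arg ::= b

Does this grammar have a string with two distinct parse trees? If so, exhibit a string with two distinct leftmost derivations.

Ambiguous

Witness: c c

Derivation 1: N ⇒ c E ⇒ c c
Derivation 2: N ⇒ X c ⇒ c c

Two distinct leftmost derivations for the same string.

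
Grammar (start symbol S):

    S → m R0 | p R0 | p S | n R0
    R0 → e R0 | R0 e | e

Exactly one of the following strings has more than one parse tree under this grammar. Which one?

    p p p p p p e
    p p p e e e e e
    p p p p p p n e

p p p p p p e: 1 tree
p p p e e e e e: 16 trees
p p p p p p n e: 1 tree

p p p e e e e e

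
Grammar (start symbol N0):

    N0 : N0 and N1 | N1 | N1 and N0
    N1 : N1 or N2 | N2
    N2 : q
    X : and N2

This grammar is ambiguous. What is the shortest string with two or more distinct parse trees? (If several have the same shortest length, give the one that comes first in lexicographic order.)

q and q

length 1: no string has ≥2 trees
length 3: q and q has 2 parse trees

Two derivations of q and q:
  N0 ⇒ N0 and N1 ⇒ N1 and N1 ⇒ N2 and N1 ⇒ q and N1 ⇒ q and N2 ⇒ q and q
  N0 ⇒ N1 and N0 ⇒ N2 and N0 ⇒ q and N0 ⇒ q and N1 ⇒ q and N2 ⇒ q and q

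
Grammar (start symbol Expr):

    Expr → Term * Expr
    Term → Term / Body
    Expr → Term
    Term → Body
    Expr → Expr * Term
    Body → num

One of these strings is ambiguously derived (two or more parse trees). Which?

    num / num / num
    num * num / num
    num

num * num / num

num / num / num: 1 tree
num * num / num: 2 trees
num: 1 tree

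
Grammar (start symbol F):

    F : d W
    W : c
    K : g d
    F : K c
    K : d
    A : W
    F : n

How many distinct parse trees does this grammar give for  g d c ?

Parse trees for g d c:
  [F [K g d] c]

1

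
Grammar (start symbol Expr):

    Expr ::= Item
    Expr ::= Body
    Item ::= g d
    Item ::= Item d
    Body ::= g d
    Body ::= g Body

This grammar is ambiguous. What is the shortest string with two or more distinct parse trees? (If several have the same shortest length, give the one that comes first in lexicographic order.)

length 2: g d has 2 parse trees

Two derivations of g d:
  Expr ⇒ Item ⇒ g d
  Expr ⇒ Body ⇒ g d

g d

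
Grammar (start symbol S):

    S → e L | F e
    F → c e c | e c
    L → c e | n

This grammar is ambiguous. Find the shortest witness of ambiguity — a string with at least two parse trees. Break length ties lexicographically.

length 2: no string has ≥2 trees
length 3: e c e has 2 parse trees

Two derivations of e c e:
  S ⇒ e L ⇒ e c e
  S ⇒ F e ⇒ e c e

e c e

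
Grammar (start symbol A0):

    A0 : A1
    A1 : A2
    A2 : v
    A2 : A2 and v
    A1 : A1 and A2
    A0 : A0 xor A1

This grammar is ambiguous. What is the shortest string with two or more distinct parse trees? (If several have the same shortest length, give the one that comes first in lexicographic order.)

length 1: no string has ≥2 trees
length 3: v and v has 2 parse trees

Two derivations of v and v:
  A0 ⇒ A1 ⇒ A2 ⇒ A2 and v ⇒ v and v
  A0 ⇒ A1 ⇒ A1 and A2 ⇒ A2 and A2 ⇒ v and A2 ⇒ v and v

v and v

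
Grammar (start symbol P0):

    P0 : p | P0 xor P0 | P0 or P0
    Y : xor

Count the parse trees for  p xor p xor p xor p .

5

Parse trees for p xor p xor p xor p:
  [P0 [P0 p] xor [P0 [P0 p] xor [P0 [P0 p] xor [P0 p]]]]
  [P0 [P0 p] xor [P0 [P0 [P0 p] xor [P0 p]] xor [P0 p]]]
  [P0 [P0 [P0 p] xor [P0 p]] xor [P0 [P0 p] xor [P0 p]]]
  [P0 [P0 [P0 p] xor [P0 [P0 p] xor [P0 p]]] xor [P0 p]]
  [P0 [P0 [P0 [P0 p] xor [P0 p]] xor [P0 p]] xor [P0 p]]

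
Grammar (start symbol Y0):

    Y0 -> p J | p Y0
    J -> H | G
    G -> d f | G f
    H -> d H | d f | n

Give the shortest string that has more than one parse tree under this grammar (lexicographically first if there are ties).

length 2: no string has ≥2 trees
length 3: p d f has 2 parse trees

Two derivations of p d f:
  Y0 ⇒ p J ⇒ p H ⇒ p d f
  Y0 ⇒ p J ⇒ p G ⇒ p d f

p d f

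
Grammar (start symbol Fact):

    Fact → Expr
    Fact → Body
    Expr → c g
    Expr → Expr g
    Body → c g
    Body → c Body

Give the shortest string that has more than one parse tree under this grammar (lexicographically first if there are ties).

length 2: c g has 2 parse trees

Two derivations of c g:
  Fact ⇒ Expr ⇒ c g
  Fact ⇒ Body ⇒ c g

c g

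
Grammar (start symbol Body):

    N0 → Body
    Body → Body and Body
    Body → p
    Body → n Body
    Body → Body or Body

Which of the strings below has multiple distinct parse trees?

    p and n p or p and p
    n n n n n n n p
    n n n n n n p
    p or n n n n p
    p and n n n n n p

p and n p or p and p

p and n p or p and p: 9 trees
n n n n n n n p: 1 tree
n n n n n n p: 1 tree
p or n n n n p: 1 tree
p and n n n n n p: 1 tree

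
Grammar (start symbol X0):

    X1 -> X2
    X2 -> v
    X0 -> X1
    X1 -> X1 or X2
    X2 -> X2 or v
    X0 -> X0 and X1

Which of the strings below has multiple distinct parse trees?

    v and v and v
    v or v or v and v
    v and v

v or v or v and v

v and v and v: 1 tree
v or v or v and v: 4 trees
v and v: 1 tree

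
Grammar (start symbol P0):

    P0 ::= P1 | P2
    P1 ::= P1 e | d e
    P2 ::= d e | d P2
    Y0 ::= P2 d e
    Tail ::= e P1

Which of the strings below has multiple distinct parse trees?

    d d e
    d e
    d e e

d d e: 1 tree
d e: 2 trees
d e e: 1 tree

d e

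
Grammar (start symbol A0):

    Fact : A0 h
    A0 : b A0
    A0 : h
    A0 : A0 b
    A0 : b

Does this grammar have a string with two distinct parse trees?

Witness: b b

Derivation 1: A0 ⇒ b A0 ⇒ b b
Derivation 2: A0 ⇒ A0 b ⇒ b b

Two distinct leftmost derivations for the same string.

Ambiguous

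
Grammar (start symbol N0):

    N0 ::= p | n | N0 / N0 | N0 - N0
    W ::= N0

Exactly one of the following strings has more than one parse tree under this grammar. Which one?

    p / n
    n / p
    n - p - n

n - p - n

p / n: 1 tree
n / p: 1 tree
n - p - n: 2 trees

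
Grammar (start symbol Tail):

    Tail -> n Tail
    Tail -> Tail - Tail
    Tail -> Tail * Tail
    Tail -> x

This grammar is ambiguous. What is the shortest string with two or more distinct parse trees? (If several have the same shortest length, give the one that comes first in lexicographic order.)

n x * x

length 1: no string has ≥2 trees
length 2: no string has ≥2 trees
length 3: no string has ≥2 trees
length 4: n x * x has 2 parse trees

Two derivations of n x * x:
  Tail ⇒ n Tail ⇒ n Tail * Tail ⇒ n x * Tail ⇒ n x * x
  Tail ⇒ Tail * Tail ⇒ n Tail * Tail ⇒ n x * Tail ⇒ n x * x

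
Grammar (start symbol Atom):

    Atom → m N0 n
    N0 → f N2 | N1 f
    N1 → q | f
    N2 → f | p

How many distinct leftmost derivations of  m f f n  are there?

2

Parse trees for m f f n:
  [Atom m [N0 f [N2 f]] n]
  [Atom m [N0 [N1 f] f] n]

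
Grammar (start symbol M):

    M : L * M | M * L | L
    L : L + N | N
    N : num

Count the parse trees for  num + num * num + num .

2

Parse trees for num + num * num + num:
  [M [L [L [N num]] + [N num]] * [M [L [L [N num]] + [N num]]]]
  [M [M [L [L [N num]] + [N num]]] * [L [L [N num]] + [N num]]]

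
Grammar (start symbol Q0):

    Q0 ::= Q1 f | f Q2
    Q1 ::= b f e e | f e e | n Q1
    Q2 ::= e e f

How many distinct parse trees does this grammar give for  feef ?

Parse trees for feef:
  [Q0 [Q1 f e e] f]
  [Q0 f [Q2 e e f]]

2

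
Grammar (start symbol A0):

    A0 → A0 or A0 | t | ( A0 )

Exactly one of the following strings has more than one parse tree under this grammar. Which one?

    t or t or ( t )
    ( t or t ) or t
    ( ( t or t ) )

t or t or ( t ): 2 trees
( t or t ) or t: 1 tree
( ( t or t ) ): 1 tree

t or t or ( t )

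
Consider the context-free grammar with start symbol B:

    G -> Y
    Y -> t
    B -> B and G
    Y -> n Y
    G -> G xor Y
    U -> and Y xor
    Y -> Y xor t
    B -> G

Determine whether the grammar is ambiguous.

Witness: t xor t

Derivation 1: B ⇒ G ⇒ Y ⇒ Y xor t ⇒ t xor t
Derivation 2: B ⇒ G ⇒ G xor Y ⇒ Y xor Y ⇒ t xor Y ⇒ t xor t

Two distinct leftmost derivations for the same string.

Ambiguous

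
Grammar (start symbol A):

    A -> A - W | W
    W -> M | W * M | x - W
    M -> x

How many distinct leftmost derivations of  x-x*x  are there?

3

Parse trees for x-x*x:
  [A [A [W [M x]]] - [W [W [M x]] * [M x]]]
  [A [W [W x - [W [M x]]] * [M x]]]
  [A [W x - [W [W [M x]] * [M x]]]]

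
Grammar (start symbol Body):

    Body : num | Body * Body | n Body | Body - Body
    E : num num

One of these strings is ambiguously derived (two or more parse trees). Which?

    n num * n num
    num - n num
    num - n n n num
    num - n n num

n num * n num: 2 trees
num - n num: 1 tree
num - n n n num: 1 tree
num - n n num: 1 tree

n num * n num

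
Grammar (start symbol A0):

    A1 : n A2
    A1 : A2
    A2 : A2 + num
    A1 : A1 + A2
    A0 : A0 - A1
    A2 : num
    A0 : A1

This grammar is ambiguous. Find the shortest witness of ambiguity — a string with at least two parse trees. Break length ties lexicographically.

length 1: no string has ≥2 trees
length 2: no string has ≥2 trees
length 3: num + num has 2 parse trees

Two derivations of num + num:
  A0 ⇒ A1 ⇒ A2 ⇒ A2 + num ⇒ num + num
  A0 ⇒ A1 ⇒ A1 + A2 ⇒ A2 + A2 ⇒ num + A2 ⇒ num + num

num + num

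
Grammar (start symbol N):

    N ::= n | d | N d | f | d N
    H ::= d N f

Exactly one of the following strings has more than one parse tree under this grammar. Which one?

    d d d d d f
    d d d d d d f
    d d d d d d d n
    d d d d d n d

d d d d d n d

d d d d d f: 1 tree
d d d d d d f: 1 tree
d d d d d d d n: 1 tree
d d d d d n d: 6 trees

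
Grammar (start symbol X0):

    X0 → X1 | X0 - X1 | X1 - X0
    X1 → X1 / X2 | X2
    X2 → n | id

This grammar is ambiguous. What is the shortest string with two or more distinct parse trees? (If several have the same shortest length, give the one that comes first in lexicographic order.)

id - id

length 1: no string has ≥2 trees
length 3: id - id has 2 parse trees

Two derivations of id - id:
  X0 ⇒ X0 - X1 ⇒ X1 - X1 ⇒ X2 - X1 ⇒ id - X1 ⇒ id - X2 ⇒ id - id
  X0 ⇒ X1 - X0 ⇒ X2 - X0 ⇒ id - X0 ⇒ id - X1 ⇒ id - X2 ⇒ id - id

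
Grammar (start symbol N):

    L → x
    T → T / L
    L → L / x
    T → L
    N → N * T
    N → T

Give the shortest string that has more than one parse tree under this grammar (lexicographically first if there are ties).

length 1: no string has ≥2 trees
length 3: x / x has 2 parse trees

Two derivations of x / x:
  N ⇒ T ⇒ T / L ⇒ L / L ⇒ x / L ⇒ x / x
  N ⇒ T ⇒ L ⇒ L / x ⇒ x / x

x / x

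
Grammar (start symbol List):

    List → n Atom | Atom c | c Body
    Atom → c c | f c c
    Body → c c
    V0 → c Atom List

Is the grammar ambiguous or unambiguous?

Witness: c c c

Derivation 1: List ⇒ Atom c ⇒ c c c
Derivation 2: List ⇒ c Body ⇒ c c c

Two distinct leftmost derivations for the same string.

Ambiguous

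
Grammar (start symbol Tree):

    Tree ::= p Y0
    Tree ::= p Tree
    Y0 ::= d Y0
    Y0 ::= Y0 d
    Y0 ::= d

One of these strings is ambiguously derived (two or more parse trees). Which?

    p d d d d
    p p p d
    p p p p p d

p d d d d: 8 trees
p p p d: 1 tree
p p p p p d: 1 tree

p d d d d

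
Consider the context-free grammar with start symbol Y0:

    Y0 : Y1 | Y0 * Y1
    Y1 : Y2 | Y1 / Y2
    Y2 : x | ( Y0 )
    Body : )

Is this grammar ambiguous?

Unambiguous

(Body is unreachable from Y0, so its rules don't affect L(Y0).) The grammar is stratified — Y0 handles '*' (left-recursive), Y1 handles '/', Y2 atoms. Each operator has a fixed associativity and precedence level, so every string has one parse.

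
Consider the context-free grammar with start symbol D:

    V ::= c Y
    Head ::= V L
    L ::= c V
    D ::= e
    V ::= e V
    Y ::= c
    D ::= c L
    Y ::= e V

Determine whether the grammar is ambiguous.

Unambiguous

Only D, L, V, Y are reachable from D; ignoring the rest: The reachable rules are right-linear with at most one rule per (nonterminal, next-terminal) pair. Each input token forces the next rule, so parsing is deterministic.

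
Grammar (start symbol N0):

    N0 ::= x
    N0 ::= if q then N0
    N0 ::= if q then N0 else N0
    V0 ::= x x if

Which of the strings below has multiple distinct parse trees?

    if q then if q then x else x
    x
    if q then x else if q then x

if q then if q then x else x

if q then if q then x else x: 2 trees
x: 1 tree
if q then x else if q then x: 1 tree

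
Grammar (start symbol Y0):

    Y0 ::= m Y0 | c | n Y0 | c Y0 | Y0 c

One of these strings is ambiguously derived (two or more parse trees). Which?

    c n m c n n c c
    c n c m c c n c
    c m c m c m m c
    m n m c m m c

c n m c n n c c: 8 trees
c n c m c c n c: 1 tree
c m c m c m m c: 1 tree
m n m c m m c: 1 tree

c n m c n n c c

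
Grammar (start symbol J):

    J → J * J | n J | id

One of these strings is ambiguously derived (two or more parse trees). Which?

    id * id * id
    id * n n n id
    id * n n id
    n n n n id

id * id * id: 2 trees
id * n n n id: 1 tree
id * n n id: 1 tree
n n n n id: 1 tree

id * id * id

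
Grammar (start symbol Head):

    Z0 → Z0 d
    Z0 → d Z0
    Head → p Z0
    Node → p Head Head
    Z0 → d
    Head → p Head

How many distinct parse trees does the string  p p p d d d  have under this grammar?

Parse trees for p p p d d d:
  [Head p [Head p [Head p [Z0 [Z0 [Z0 d] d] d]]]]
  [Head p [Head p [Head p [Z0 [Z0 d [Z0 d]] d]]]]
  [Head p [Head p [Head p [Z0 d [Z0 [Z0 d] d]]]]]
  [Head p [Head p [Head p [Z0 d [Z0 d [Z0 d]]]]]]

4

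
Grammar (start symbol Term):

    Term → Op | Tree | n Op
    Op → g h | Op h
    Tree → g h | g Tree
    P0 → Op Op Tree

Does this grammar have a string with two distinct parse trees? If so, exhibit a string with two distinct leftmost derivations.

Ambiguous

Witness: g h

Derivation 1: Term ⇒ Op ⇒ g h
Derivation 2: Term ⇒ Tree ⇒ g h

Two distinct leftmost derivations for the same string.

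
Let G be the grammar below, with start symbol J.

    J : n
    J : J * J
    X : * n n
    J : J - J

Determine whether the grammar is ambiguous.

Ambiguous

Witness: n * n * n

Derivation 1: J ⇒ J * J ⇒ n * J ⇒ n * J * J ⇒ n * n * J ⇒ n * n * n
Derivation 2: J ⇒ J * J ⇒ J * J * J ⇒ n * J * J ⇒ n * n * J ⇒ n * n * n

Two distinct leftmost derivations for the same string.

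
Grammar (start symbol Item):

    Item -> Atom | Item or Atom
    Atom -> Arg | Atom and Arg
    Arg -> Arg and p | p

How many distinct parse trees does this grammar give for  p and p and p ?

4

Parse trees for p and p and p:
  [Item [Atom [Arg [Arg [Arg p] and p] and p]]]
  [Item [Atom [Atom [Arg p]] and [Arg [Arg p] and p]]]
  [Item [Atom [Atom [Arg [Arg p] and p]] and [Arg p]]]
  [Item [Atom [Atom [Atom [Arg p]] and [Arg p]] and [Arg p]]]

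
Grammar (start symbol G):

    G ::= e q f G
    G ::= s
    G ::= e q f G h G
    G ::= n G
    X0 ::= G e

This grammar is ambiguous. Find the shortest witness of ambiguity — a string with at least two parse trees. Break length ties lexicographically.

e q f e q f s h s

length 1: no string has ≥2 trees
length 2: no string has ≥2 trees
length 3: no string has ≥2 trees
length 4: no string has ≥2 trees
length 5: no string has ≥2 trees
length 6: no string has ≥2 trees
length 7: no string has ≥2 trees
length 8: no string has ≥2 trees
length 9: e q f e q f s h s has 2 parse trees

Two derivations of e q f e q f s h s:
  G ⇒ e q f G ⇒ e q f e q f G h G ⇒ e q f e q f s h G ⇒ e q f e q f s h s
  G ⇒ e q f G h G ⇒ e q f e q f G h G ⇒ e q f e q f s h G ⇒ e q f e q f s h s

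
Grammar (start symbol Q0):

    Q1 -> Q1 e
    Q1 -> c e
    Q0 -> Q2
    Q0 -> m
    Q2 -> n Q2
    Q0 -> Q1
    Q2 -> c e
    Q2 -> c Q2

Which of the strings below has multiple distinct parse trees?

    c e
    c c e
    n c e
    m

c e

c e: 2 trees
c c e: 1 tree
n c e: 1 tree
m: 1 tree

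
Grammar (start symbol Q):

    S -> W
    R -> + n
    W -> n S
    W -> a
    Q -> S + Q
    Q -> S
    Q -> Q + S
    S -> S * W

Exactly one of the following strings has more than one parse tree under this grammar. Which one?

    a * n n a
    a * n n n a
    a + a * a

a + a * a

a * n n a: 1 tree
a * n n n a: 1 tree
a + a * a: 2 trees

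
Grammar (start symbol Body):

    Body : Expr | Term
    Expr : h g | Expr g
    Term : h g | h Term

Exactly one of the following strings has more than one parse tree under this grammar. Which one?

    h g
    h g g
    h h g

h g: 2 trees
h g g: 1 tree
h h g: 1 tree

h g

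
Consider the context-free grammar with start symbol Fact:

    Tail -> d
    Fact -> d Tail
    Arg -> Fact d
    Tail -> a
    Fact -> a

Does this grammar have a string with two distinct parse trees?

Unambiguous

(Arg is unreachable from Fact, so its rules don't affect L(Fact).) Restricted to the reachable nonterminals, every rule has the form A → t or A → t B, and no two rules for the same A share a first terminal. The grammar encodes a DFA — one run per string.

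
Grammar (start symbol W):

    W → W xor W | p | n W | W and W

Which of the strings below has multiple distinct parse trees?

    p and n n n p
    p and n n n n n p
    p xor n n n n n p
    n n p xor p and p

n n p xor p and p

p and n n n p: 1 tree
p and n n n n n p: 1 tree
p xor n n n n n p: 1 tree
n n p xor p and p: 9 trees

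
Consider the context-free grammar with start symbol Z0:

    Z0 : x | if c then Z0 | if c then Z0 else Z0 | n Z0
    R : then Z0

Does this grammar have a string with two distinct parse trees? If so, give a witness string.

Witness: if c then if c then x else x

Derivation 1: Z0 ⇒ if c then Z0 ⇒ if c then if c then Z0 else Z0 ⇒ if c then if c then x else Z0 ⇒ if c then if c then x else x
Derivation 2: Z0 ⇒ if c then Z0 else Z0 ⇒ if c then if c then Z0 else Z0 ⇒ if c then if c then x else Z0 ⇒ if c then if c then x else x

Two distinct leftmost derivations for the same string.

Ambiguous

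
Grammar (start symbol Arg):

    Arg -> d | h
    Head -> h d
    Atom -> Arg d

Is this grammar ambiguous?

(Head, Atom are unreachable from Arg, so their rules don't affect L(Arg).) The reachable rules are right-linear with at most one rule per (nonterminal, next-terminal) pair. Each input token forces the next rule, so parsing is deterministic.

Unambiguous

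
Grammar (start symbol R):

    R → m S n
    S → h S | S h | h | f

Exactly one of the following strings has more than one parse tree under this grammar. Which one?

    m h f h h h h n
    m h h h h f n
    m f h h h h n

m h f h h h h n

m h f h h h h n: 5 trees
m h h h h f n: 1 tree
m f h h h h n: 1 tree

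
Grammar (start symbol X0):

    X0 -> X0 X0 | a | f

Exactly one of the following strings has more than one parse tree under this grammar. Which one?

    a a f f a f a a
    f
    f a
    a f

a a f f a f a a

a a f f a f a a: 429 trees
f: 1 tree
f a: 1 tree
a f: 1 tree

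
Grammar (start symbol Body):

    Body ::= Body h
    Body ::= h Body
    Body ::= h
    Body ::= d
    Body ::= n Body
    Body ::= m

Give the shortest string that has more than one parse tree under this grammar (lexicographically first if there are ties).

length 1: no string has ≥2 trees
length 2: h h has 2 parse trees

Two derivations of h h:
  Body ⇒ Body h ⇒ h h
  Body ⇒ h Body ⇒ h h

h h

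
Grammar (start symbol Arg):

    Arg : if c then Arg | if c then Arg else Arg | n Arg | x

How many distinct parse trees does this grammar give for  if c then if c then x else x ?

2

Parse trees for if c then if c then x else x:
  [Arg if c then [Arg if c then [Arg x] else [Arg x]]]
  [Arg if c then [Arg if c then [Arg x]] else [Arg x]]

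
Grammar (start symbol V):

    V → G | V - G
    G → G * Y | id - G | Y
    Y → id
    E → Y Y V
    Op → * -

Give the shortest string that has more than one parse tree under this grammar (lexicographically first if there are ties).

id - id

length 1: no string has ≥2 trees
length 3: id - id has 2 parse trees

Two derivations of id - id:
  V ⇒ G ⇒ id - G ⇒ id - Y ⇒ id - id
  V ⇒ V - G ⇒ G - G ⇒ Y - G ⇒ id - G ⇒ id - Y ⇒ id - id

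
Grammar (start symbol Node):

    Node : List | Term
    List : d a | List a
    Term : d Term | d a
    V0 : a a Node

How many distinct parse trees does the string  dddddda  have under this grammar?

1

Parse trees for dddddda:
  [Node [Term d [Term d [Term d [Term d [Term d [Term d a]]]]]]]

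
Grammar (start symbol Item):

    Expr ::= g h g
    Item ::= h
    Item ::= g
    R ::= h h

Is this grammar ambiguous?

(Expr, R are unreachable from Item, so their rules don't affect L(Item).) The reachable rules are right-linear with at most one rule per (nonterminal, next-terminal) pair. Each input token forces the next rule, so parsing is deterministic.

Unambiguous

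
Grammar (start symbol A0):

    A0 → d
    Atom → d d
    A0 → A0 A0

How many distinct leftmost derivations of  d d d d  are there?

5

Parse trees for d d d d:
  [A0 [A0 d] [A0 [A0 d] [A0 [A0 d] [A0 d]]]]
  [A0 [A0 d] [A0 [A0 [A0 d] [A0 d]] [A0 d]]]
  [A0 [A0 [A0 d] [A0 d]] [A0 [A0 d] [A0 d]]]
  [A0 [A0 [A0 d] [A0 [A0 d] [A0 d]]] [A0 d]]
  [A0 [A0 [A0 [A0 d] [A0 d]] [A0 d]] [A0 d]]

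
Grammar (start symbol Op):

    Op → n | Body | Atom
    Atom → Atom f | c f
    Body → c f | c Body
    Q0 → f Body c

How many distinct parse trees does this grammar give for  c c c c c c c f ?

1

Parse trees for c c c c c c c f:
  [Op [Body c [Body c [Body c [Body c [Body c [Body c [Body c f]]]]]]]]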